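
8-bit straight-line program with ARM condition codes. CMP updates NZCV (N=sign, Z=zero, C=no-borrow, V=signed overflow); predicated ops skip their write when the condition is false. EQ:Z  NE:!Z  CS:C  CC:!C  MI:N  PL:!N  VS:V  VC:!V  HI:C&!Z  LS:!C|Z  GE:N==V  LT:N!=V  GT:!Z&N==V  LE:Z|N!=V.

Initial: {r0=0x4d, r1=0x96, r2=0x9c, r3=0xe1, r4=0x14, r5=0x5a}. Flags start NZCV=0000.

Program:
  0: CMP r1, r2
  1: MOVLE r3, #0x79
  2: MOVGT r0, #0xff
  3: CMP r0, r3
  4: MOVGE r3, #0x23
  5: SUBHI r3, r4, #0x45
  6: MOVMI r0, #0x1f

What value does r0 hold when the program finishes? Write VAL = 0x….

0: ✓ CMP  NZCV=1000
1: ✓ MOVLE  r3←0x79
2: · MOVGT
3: ✓ CMP  NZCV=1000
4: · MOVGE
5: · SUBHI
6: ✓ MOVMI  r0←0x1f

VAL = 0x1f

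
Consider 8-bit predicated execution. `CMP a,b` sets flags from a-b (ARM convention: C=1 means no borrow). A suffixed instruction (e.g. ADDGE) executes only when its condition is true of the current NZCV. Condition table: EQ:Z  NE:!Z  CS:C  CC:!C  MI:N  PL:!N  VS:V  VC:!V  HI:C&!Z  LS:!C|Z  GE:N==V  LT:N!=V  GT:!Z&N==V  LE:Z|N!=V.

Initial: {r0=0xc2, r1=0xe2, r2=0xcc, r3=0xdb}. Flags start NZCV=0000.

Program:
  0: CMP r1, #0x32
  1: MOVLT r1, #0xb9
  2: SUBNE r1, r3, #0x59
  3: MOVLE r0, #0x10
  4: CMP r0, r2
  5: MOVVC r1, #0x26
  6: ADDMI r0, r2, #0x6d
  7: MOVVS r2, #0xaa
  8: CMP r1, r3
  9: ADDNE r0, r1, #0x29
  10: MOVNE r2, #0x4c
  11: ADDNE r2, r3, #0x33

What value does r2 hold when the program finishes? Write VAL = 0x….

VAL = 0x0e

[0] flags=1010 → (cmp)
[1] flags=1010 LT?T → r1=0xb9
[2] flags=1010 NE?T → r1=0x82
[3] flags=1010 LE?T → r0=0x10
[4] flags=0000 → (cmp)
[5] flags=0000 VC?T → r1=0x26
[6] flags=0000 MI?F → skip
[7] flags=0000 VS?F → skip
[8] flags=0000 → (cmp)
[9] flags=0000 NE?T → r0=0x4f
[10] flags=0000 NE?T → r2=0x4c
[11] flags=0000 NE?T → r2=0x0e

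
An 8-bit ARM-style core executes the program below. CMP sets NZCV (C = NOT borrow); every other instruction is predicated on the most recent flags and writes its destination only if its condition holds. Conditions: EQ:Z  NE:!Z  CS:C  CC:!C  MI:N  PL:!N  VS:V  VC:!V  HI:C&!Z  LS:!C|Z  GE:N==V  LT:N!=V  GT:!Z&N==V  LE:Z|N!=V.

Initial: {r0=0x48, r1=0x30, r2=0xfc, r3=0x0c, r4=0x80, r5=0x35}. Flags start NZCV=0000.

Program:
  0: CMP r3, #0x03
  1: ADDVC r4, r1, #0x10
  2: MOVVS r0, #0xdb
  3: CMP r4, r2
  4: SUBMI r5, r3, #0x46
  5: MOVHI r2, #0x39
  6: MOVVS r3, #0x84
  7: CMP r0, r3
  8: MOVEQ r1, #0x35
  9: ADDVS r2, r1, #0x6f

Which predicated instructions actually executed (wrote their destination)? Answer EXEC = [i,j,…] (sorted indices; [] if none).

0: ✓ CMP  NZCV=0010
1: ✓ ADDVC  r4←0x40
2: · MOVVS
3: ✓ CMP  NZCV=0000
4: · SUBMI
5: · MOVHI
6: · MOVVS
7: ✓ CMP  NZCV=0010
8: · MOVEQ
9: · ADDVS

EXEC = [1]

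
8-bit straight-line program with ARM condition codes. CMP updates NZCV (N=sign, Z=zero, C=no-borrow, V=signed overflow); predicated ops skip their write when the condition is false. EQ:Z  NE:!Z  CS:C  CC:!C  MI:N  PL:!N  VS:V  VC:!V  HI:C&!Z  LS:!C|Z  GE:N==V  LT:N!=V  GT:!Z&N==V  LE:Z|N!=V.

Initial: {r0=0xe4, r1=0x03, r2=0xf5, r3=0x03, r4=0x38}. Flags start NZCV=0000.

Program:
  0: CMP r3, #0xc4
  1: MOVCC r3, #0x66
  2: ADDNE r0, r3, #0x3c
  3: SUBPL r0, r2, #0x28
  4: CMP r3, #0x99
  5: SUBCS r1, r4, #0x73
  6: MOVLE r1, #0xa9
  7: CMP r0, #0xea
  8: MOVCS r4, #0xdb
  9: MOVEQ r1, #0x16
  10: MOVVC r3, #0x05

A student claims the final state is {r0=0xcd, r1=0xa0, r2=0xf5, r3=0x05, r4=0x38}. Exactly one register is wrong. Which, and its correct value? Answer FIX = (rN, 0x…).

FIX = (r1, 0x03)

0: ✓ CMP  NZCV=0000
1: ✓ MOVCC  r3←0x66
2: ✓ ADDNE  r0←0xa2
3: ✓ SUBPL  r0←0xcd
4: ✓ CMP  NZCV=1001
5: · SUBCS
6: · MOVLE
7: ✓ CMP  NZCV=1000
8: · MOVCS
9: · MOVEQ
10: ✓ MOVVC  r3←0x05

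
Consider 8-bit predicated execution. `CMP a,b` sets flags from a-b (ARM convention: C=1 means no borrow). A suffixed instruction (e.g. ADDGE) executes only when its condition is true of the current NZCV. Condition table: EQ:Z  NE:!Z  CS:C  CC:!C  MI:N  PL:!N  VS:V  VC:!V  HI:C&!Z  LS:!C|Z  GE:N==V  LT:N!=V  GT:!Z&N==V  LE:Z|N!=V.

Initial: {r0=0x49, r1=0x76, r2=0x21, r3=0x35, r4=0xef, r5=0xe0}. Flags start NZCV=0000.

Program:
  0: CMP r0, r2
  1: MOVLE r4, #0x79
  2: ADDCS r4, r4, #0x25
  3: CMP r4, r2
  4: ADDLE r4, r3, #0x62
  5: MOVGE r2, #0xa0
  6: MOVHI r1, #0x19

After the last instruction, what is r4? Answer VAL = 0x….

VAL = 0x97

0: ✓ CMP  NZCV=0010
1: · MOVLE
2: ✓ ADDCS  r4←0x14
3: ✓ CMP  NZCV=1000
4: ✓ ADDLE  r4←0x97
5: · MOVGE
6: · MOVHI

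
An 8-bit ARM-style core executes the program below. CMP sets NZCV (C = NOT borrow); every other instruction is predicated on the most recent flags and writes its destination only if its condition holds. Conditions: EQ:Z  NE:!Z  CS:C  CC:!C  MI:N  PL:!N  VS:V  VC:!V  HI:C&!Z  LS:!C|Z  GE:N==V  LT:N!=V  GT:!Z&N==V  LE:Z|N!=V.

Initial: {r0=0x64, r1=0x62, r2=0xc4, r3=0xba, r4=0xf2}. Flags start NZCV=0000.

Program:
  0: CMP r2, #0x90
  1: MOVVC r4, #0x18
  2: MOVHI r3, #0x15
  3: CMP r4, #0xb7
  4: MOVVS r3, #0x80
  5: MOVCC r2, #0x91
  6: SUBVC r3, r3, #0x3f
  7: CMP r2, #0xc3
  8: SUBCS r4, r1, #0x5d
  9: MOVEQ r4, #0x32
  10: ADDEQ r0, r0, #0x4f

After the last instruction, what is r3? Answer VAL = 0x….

0: ✓ CMP  NZCV=0010
1: ✓ MOVVC  r4←0x18
2: ✓ MOVHI  r3←0x15
3: ✓ CMP  NZCV=0000
4: · MOVVS
5: ✓ MOVCC  r2←0x91
6: ✓ SUBVC  r3←0xd6
7: ✓ CMP  NZCV=1000
8: · SUBCS
9: · MOVEQ
10: · ADDEQ

VAL = 0xd6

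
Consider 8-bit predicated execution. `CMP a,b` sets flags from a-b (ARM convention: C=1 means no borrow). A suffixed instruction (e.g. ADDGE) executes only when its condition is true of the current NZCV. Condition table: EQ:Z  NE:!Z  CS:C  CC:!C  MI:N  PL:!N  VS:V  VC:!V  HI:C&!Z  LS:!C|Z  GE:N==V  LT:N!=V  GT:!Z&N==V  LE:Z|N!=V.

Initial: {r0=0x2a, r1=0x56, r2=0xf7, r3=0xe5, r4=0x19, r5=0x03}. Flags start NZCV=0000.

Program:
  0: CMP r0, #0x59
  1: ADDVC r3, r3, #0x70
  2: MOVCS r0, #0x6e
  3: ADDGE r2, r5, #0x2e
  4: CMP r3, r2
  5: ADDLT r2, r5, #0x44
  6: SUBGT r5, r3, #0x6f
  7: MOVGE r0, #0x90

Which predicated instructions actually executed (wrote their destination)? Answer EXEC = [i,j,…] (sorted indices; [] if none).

0: ✓ CMP  NZCV=1000
1: ✓ ADDVC  r3←0x55
2: · MOVCS
3: · ADDGE
4: ✓ CMP  NZCV=0000
5: · ADDLT
6: ✓ SUBGT  r5←0xe6
7: ✓ MOVGE  r0←0x90

EXEC = [1,6,7]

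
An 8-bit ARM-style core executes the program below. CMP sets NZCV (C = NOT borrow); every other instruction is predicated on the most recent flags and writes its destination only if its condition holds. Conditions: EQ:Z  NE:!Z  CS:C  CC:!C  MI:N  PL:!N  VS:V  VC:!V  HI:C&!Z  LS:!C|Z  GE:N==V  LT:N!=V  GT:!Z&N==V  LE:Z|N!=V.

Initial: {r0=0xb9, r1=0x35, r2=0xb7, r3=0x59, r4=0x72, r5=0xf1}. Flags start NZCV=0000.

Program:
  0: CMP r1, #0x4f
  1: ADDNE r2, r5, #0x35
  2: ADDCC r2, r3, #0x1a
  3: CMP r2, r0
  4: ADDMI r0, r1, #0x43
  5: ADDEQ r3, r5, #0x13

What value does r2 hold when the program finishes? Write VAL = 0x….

VAL = 0x73

0: ✓ CMP  NZCV=1000
1: ✓ ADDNE  r2←0x26
2: ✓ ADDCC  r2←0x73
3: ✓ CMP  NZCV=1001
4: ✓ ADDMI  r0←0x78
5: · ADDEQ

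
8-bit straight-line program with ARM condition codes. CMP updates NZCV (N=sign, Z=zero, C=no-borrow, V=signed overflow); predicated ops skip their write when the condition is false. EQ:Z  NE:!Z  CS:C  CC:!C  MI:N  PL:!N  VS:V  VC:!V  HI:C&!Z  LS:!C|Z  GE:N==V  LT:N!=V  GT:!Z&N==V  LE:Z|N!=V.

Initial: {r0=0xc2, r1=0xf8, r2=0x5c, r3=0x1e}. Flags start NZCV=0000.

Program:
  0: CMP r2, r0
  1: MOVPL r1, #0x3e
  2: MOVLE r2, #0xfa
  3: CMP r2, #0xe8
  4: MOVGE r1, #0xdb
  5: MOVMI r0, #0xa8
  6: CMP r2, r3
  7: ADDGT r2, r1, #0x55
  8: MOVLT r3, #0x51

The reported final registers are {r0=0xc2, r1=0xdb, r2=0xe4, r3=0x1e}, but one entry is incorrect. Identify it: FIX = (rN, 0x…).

0: ✓ CMP  NZCV=1001
1: · MOVPL
2: · MOVLE
3: ✓ CMP  NZCV=0000
4: ✓ MOVGE  r1←0xdb
5: · MOVMI
6: ✓ CMP  NZCV=0010
7: ✓ ADDGT  r2←0x30
8: · MOVLT

FIX = (r2, 0x30)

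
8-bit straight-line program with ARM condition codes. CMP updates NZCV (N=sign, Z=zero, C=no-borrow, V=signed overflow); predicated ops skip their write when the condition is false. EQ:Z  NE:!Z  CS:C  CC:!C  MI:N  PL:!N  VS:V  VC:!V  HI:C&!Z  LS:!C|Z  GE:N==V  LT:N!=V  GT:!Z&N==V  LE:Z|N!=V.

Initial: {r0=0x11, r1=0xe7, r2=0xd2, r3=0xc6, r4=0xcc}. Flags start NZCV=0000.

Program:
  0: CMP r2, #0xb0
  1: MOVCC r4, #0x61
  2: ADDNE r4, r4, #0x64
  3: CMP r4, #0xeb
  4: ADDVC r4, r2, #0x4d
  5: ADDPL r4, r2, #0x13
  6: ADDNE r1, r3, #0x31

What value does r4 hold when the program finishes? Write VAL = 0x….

[0] flags=0010 → (cmp)
[1] flags=0010 CC?F → skip
[2] flags=0010 NE?T → r4=0x30
[3] flags=0000 → (cmp)
[4] flags=0000 VC?T → r4=0x1f
[5] flags=0000 PL?T → r4=0xe5
[6] flags=0000 NE?T → r1=0xf7

VAL = 0xe5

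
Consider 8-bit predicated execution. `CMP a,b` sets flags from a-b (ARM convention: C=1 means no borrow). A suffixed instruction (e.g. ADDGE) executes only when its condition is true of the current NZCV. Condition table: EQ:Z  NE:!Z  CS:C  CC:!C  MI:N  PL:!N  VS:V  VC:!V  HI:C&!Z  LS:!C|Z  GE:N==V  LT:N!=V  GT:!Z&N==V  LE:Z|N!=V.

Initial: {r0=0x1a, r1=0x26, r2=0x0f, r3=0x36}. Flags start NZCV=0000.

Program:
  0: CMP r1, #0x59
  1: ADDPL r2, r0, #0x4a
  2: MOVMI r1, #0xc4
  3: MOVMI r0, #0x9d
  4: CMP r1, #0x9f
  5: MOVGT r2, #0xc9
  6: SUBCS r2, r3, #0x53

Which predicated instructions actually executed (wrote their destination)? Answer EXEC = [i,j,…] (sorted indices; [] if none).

EXEC = [2,3,5,6]

[0] flags=1000 → (cmp)
[1] flags=1000 PL?F → skip
[2] flags=1000 MI?T → r1=0xc4
[3] flags=1000 MI?T → r0=0x9d
[4] flags=0010 → (cmp)
[5] flags=0010 GT?T → r2=0xc9
[6] flags=0010 CS?T → r2=0xe3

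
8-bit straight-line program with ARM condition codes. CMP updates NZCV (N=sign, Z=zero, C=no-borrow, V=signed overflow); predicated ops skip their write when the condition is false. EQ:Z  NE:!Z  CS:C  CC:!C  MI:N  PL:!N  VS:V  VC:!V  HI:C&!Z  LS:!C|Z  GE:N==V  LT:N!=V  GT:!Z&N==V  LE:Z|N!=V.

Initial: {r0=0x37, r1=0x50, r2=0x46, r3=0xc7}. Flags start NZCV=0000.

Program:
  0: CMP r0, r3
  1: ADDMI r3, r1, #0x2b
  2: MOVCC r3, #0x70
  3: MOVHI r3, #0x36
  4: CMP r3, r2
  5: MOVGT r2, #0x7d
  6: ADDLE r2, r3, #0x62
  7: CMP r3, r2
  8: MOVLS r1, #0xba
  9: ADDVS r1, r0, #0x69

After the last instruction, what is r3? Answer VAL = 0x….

0: ✓ CMP  NZCV=0000
1: · ADDMI
2: ✓ MOVCC  r3←0x70
3: · MOVHI
4: ✓ CMP  NZCV=0010
5: ✓ MOVGT  r2←0x7d
6: · ADDLE
7: ✓ CMP  NZCV=1000
8: ✓ MOVLS  r1←0xba
9: · ADDVS

VAL = 0x70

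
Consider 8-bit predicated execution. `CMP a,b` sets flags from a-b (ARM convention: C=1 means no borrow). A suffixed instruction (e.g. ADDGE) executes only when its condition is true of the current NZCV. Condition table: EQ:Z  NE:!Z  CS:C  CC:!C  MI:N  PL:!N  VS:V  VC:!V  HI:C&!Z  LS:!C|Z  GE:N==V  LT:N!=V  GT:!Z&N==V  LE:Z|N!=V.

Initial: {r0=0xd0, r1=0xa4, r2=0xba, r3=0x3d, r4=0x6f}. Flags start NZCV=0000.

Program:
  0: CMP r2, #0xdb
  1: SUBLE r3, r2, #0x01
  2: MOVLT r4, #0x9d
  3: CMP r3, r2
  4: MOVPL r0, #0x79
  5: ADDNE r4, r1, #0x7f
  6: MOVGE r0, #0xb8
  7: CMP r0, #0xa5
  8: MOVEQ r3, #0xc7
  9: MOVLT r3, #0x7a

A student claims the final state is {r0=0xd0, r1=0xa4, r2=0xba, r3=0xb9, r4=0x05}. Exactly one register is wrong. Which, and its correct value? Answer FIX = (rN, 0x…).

FIX = (r4, 0x23)

[0] flags=1000 → (cmp)
[1] flags=1000 LE?T → r3=0xb9
[2] flags=1000 LT?T → r4=0x9d
[3] flags=1000 → (cmp)
[4] flags=1000 PL?F → skip
[5] flags=1000 NE?T → r4=0x23
[6] flags=1000 GE?F → skip
[7] flags=0010 → (cmp)
[8] flags=0010 EQ?F → skip
[9] flags=0010 LT?F → skip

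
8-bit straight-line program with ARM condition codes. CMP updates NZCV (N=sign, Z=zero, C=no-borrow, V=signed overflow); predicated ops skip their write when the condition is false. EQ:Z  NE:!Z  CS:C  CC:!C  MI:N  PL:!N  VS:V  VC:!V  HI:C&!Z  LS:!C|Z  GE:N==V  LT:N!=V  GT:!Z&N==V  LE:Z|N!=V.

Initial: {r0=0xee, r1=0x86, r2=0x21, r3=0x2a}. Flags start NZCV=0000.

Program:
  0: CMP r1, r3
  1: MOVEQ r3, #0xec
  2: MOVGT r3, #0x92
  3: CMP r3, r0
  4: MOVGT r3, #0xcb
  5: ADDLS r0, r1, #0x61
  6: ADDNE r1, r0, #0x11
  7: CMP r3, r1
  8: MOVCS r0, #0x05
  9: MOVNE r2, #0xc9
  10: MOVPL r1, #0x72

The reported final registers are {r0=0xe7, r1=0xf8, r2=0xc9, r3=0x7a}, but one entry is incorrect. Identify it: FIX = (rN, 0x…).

FIX = (r3, 0xcb)

0: ✓ CMP  NZCV=0011
1: · MOVEQ
2: · MOVGT
3: ✓ CMP  NZCV=0000
4: ✓ MOVGT  r3←0xcb
5: ✓ ADDLS  r0←0xe7
6: ✓ ADDNE  r1←0xf8
7: ✓ CMP  NZCV=1000
8: · MOVCS
9: ✓ MOVNE  r2←0xc9
10: · MOVPL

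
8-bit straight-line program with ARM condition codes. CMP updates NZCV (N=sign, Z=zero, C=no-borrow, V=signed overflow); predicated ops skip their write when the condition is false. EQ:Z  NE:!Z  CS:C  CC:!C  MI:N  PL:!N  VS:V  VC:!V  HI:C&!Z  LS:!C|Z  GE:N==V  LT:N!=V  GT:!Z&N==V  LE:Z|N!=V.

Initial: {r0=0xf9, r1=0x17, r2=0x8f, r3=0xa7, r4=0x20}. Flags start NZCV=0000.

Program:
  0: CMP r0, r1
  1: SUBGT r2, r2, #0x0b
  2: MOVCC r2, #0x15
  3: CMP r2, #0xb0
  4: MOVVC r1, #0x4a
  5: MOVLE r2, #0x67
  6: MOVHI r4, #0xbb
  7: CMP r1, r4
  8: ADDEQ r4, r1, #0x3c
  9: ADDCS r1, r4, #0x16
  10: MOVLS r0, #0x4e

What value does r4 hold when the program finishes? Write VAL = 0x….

[0] flags=1010 → (cmp)
[1] flags=1010 GT?F → skip
[2] flags=1010 CC?F → skip
[3] flags=1000 → (cmp)
[4] flags=1000 VC?T → r1=0x4a
[5] flags=1000 LE?T → r2=0x67
[6] flags=1000 HI?F → skip
[7] flags=0010 → (cmp)
[8] flags=0010 EQ?F → skip
[9] flags=0010 CS?T → r1=0x36
[10] flags=0010 LS?F → skip

VAL = 0x20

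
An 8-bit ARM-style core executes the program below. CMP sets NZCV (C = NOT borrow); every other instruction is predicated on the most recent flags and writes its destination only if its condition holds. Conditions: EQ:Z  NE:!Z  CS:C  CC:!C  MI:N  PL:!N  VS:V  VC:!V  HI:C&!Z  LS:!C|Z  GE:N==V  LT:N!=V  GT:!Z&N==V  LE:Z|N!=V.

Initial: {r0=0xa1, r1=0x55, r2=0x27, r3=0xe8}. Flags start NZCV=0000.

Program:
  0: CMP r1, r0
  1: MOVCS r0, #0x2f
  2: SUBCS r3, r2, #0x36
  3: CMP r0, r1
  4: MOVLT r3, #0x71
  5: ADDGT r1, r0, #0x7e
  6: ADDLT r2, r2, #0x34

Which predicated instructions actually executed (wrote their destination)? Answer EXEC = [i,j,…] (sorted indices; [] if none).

[0] flags=1001 → (cmp)
[1] flags=1001 CS?F → skip
[2] flags=1001 CS?F → skip
[3] flags=0011 → (cmp)
[4] flags=0011 LT?T → r3=0x71
[5] flags=0011 GT?F → skip
[6] flags=0011 LT?T → r2=0x5b

EXEC = [4,6]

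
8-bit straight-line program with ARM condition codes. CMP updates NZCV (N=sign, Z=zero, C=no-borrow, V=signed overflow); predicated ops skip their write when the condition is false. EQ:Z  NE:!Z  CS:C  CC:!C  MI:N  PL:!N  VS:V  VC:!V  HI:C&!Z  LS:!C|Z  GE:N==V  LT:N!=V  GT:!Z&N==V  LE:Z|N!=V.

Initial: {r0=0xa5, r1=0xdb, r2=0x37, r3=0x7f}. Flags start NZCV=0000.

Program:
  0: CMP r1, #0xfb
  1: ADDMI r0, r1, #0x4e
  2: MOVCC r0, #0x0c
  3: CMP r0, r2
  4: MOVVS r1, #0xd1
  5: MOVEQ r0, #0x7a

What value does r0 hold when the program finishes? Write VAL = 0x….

VAL = 0x0c

0: ✓ CMP  NZCV=1000
1: ✓ ADDMI  r0←0x29
2: ✓ MOVCC  r0←0x0c
3: ✓ CMP  NZCV=1000
4: · MOVVS
5: · MOVEQ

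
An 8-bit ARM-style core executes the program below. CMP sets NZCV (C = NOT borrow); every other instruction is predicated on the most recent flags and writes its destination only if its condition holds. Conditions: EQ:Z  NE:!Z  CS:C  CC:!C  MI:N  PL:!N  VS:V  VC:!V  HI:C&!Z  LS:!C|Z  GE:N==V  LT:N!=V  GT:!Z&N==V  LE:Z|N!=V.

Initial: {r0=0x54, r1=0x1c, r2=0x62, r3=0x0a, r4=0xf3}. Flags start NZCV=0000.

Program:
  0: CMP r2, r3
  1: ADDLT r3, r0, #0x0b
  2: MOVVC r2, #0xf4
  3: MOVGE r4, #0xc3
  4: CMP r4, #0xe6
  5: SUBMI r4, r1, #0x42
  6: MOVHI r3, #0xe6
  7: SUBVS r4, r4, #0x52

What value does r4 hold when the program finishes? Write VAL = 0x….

[0] flags=0010 → (cmp)
[1] flags=0010 LT?F → skip
[2] flags=0010 VC?T → r2=0xf4
[3] flags=0010 GE?T → r4=0xc3
[4] flags=1000 → (cmp)
[5] flags=1000 MI?T → r4=0xda
[6] flags=1000 HI?F → skip
[7] flags=1000 VS?F → skip

VAL = 0xda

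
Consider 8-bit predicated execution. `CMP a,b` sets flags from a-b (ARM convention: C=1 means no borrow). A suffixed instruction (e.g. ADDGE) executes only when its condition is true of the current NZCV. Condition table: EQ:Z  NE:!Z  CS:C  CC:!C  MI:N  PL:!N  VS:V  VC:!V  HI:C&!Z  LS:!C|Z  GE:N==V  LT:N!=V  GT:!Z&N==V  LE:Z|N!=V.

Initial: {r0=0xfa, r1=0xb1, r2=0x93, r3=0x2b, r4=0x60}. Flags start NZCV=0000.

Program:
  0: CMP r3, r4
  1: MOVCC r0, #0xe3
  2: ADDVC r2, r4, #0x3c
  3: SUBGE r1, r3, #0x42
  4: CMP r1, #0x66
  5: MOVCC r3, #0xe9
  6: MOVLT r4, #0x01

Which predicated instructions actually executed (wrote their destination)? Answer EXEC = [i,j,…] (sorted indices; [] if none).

EXEC = [1,2,6]

[0] flags=1000 → (cmp)
[1] flags=1000 CC?T → r0=0xe3
[2] flags=1000 VC?T → r2=0x9c
[3] flags=1000 GE?F → skip
[4] flags=0011 → (cmp)
[5] flags=0011 CC?F → skip
[6] flags=0011 LT?T → r4=0x01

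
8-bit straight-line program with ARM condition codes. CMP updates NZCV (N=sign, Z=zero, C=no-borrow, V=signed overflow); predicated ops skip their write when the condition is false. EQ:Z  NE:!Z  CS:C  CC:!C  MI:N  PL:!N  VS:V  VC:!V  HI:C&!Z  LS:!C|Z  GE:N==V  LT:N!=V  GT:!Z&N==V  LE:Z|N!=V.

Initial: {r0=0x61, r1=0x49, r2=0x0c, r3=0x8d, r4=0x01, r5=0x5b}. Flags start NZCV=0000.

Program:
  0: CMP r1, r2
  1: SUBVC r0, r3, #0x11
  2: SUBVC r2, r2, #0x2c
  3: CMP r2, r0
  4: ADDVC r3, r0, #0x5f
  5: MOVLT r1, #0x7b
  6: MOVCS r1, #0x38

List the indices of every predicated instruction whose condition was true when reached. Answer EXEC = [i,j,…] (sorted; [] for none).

0: ✓ CMP  NZCV=0010
1: ✓ SUBVC  r0←0x7c
2: ✓ SUBVC  r2←0xe0
3: ✓ CMP  NZCV=0011
4: · ADDVC
5: ✓ MOVLT  r1←0x7b
6: ✓ MOVCS  r1←0x38

EXEC = [1,2,5,6]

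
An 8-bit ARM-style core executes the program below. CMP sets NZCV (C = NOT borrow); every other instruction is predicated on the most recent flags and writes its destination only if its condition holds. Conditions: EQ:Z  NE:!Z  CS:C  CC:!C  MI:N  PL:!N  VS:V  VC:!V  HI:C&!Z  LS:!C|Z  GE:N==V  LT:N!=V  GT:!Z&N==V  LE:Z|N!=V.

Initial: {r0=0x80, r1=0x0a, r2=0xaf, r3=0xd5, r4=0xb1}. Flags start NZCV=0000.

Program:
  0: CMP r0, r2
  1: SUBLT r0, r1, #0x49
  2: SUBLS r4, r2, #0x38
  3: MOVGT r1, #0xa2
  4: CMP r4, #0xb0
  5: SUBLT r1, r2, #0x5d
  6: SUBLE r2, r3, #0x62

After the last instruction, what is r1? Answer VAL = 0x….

VAL = 0x0a

[0] flags=1000 → (cmp)
[1] flags=1000 LT?T → r0=0xc1
[2] flags=1000 LS?T → r4=0x77
[3] flags=1000 GT?F → skip
[4] flags=1001 → (cmp)
[5] flags=1001 LT?F → skip
[6] flags=1001 LE?F → skip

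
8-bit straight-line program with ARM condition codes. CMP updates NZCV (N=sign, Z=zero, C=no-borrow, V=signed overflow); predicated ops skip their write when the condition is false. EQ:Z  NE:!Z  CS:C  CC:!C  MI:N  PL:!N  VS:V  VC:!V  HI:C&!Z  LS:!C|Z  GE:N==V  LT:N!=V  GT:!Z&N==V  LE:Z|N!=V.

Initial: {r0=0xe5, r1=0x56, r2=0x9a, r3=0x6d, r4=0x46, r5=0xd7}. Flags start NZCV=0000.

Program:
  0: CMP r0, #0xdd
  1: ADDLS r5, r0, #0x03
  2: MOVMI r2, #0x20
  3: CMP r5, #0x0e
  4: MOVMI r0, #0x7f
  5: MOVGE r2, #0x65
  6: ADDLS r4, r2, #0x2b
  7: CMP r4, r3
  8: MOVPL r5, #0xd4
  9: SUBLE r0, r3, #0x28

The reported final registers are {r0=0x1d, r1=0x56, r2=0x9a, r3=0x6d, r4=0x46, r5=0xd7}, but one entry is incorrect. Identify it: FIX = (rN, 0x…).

0: ✓ CMP  NZCV=0010
1: · ADDLS
2: · MOVMI
3: ✓ CMP  NZCV=1010
4: ✓ MOVMI  r0←0x7f
5: · MOVGE
6: · ADDLS
7: ✓ CMP  NZCV=1000
8: · MOVPL
9: ✓ SUBLE  r0←0x45

FIX = (r0, 0x45)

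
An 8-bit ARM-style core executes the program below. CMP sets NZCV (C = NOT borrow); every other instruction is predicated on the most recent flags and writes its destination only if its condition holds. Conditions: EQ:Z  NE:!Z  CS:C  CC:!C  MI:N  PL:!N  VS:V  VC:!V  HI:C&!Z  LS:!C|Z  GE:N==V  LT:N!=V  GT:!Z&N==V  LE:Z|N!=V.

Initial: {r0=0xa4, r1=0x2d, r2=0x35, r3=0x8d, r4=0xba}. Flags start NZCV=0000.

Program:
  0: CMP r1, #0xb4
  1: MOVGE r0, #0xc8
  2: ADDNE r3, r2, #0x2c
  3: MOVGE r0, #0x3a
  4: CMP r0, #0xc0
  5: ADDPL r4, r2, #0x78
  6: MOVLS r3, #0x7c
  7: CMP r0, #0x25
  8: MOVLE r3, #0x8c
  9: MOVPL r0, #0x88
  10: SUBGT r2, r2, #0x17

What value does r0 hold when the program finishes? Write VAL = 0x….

VAL = 0x88

0: ✓ CMP  NZCV=0000
1: ✓ MOVGE  r0←0xc8
2: ✓ ADDNE  r3←0x61
3: ✓ MOVGE  r0←0x3a
4: ✓ CMP  NZCV=0000
5: ✓ ADDPL  r4←0xad
6: ✓ MOVLS  r3←0x7c
7: ✓ CMP  NZCV=0010
8: · MOVLE
9: ✓ MOVPL  r0←0x88
10: ✓ SUBGT  r2←0x1e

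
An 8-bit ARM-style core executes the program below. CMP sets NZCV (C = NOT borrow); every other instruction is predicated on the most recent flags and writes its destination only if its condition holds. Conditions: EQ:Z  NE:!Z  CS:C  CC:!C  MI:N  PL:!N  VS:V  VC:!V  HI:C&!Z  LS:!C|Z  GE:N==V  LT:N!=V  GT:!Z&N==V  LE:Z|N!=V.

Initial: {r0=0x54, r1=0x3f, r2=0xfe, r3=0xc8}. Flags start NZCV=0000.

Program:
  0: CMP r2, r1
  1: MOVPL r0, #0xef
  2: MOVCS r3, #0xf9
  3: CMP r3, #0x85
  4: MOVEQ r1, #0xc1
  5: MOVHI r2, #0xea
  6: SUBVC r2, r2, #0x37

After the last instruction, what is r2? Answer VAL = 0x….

[0] flags=1010 → (cmp)
[1] flags=1010 PL?F → skip
[2] flags=1010 CS?T → r3=0xf9
[3] flags=0010 → (cmp)
[4] flags=0010 EQ?F → skip
[5] flags=0010 HI?T → r2=0xea
[6] flags=0010 VC?T → r2=0xb3

VAL = 0xb3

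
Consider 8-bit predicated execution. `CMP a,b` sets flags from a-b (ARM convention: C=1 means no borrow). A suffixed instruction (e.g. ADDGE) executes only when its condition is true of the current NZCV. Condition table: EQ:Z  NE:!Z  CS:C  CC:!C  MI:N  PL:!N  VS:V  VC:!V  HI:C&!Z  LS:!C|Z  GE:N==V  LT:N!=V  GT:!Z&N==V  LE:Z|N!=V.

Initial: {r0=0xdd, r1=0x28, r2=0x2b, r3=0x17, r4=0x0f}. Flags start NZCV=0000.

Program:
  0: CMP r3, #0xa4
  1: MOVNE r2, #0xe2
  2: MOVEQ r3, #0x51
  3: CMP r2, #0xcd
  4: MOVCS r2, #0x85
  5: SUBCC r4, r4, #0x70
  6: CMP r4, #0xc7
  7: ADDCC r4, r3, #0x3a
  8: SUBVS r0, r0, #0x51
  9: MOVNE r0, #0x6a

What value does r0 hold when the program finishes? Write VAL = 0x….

0: ✓ CMP  NZCV=0000
1: ✓ MOVNE  r2←0xe2
2: · MOVEQ
3: ✓ CMP  NZCV=0010
4: ✓ MOVCS  r2←0x85
5: · SUBCC
6: ✓ CMP  NZCV=0000
7: ✓ ADDCC  r4←0x51
8: · SUBVS
9: ✓ MOVNE  r0←0x6a

VAL = 0x6a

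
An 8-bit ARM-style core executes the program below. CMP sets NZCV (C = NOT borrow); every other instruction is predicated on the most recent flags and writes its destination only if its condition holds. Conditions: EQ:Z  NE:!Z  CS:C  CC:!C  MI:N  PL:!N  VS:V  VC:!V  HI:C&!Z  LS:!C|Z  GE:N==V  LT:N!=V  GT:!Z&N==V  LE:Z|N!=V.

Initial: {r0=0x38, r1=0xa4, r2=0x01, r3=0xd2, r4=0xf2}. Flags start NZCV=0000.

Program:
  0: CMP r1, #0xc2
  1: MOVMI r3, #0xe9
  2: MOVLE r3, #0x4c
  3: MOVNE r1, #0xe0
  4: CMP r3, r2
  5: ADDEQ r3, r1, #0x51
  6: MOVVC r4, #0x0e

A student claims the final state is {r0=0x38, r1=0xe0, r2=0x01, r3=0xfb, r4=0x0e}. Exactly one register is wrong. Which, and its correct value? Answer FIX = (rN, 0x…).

FIX = (r3, 0x4c)

[0] flags=1000 → (cmp)
[1] flags=1000 MI?T → r3=0xe9
[2] flags=1000 LE?T → r3=0x4c
[3] flags=1000 NE?T → r1=0xe0
[4] flags=0010 → (cmp)
[5] flags=0010 EQ?F → skip
[6] flags=0010 VC?T → r4=0x0e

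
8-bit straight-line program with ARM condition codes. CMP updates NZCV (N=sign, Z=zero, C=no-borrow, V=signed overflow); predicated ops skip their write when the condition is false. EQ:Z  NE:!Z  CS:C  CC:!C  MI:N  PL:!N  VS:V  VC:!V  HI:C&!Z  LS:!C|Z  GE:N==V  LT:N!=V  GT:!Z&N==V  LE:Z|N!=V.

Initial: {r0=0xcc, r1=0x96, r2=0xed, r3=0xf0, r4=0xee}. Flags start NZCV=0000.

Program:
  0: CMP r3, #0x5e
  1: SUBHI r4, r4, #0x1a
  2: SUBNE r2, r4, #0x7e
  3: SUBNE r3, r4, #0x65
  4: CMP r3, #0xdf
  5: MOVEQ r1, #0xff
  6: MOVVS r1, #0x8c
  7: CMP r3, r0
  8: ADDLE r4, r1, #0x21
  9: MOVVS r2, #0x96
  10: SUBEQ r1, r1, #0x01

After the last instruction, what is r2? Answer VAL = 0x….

0: ✓ CMP  NZCV=1010
1: ✓ SUBHI  r4←0xd4
2: ✓ SUBNE  r2←0x56
3: ✓ SUBNE  r3←0x6f
4: ✓ CMP  NZCV=1001
5: · MOVEQ
6: ✓ MOVVS  r1←0x8c
7: ✓ CMP  NZCV=1001
8: · ADDLE
9: ✓ MOVVS  r2←0x96
10: · SUBEQ

VAL = 0x96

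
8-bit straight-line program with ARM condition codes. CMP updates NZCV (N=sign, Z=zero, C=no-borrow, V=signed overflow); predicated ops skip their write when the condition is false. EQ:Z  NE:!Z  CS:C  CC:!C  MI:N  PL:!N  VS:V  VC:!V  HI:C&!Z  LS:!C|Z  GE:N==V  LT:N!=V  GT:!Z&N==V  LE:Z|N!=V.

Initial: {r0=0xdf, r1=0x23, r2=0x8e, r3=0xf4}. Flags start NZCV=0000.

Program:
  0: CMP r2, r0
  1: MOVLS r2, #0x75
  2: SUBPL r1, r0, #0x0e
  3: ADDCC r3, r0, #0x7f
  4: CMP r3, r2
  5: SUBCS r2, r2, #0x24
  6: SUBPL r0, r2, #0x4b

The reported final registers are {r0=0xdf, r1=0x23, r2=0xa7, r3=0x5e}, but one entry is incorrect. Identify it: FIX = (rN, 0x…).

FIX = (r2, 0x75)

[0] flags=1000 → (cmp)
[1] flags=1000 LS?T → r2=0x75
[2] flags=1000 PL?F → skip
[3] flags=1000 CC?T → r3=0x5e
[4] flags=1000 → (cmp)
[5] flags=1000 CS?F → skip
[6] flags=1000 PL?F → skip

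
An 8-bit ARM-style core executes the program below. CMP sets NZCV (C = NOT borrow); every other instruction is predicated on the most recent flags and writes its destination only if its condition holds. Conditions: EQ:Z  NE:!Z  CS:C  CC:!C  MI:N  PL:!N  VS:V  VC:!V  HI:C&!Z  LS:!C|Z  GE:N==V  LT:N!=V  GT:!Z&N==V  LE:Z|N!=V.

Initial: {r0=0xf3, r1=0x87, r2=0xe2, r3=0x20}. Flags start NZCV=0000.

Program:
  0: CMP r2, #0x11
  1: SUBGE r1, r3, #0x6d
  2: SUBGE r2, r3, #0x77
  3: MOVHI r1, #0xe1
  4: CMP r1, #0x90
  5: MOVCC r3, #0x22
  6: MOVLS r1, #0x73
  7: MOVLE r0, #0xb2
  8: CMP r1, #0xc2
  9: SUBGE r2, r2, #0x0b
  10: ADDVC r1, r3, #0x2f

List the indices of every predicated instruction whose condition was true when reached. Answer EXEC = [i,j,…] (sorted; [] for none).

[0] flags=1010 → (cmp)
[1] flags=1010 GE?F → skip
[2] flags=1010 GE?F → skip
[3] flags=1010 HI?T → r1=0xe1
[4] flags=0010 → (cmp)
[5] flags=0010 CC?F → skip
[6] flags=0010 LS?F → skip
[7] flags=0010 LE?F → skip
[8] flags=0010 → (cmp)
[9] flags=0010 GE?T → r2=0xd7
[10] flags=0010 VC?T → r1=0x4f

EXEC = [3,9,10]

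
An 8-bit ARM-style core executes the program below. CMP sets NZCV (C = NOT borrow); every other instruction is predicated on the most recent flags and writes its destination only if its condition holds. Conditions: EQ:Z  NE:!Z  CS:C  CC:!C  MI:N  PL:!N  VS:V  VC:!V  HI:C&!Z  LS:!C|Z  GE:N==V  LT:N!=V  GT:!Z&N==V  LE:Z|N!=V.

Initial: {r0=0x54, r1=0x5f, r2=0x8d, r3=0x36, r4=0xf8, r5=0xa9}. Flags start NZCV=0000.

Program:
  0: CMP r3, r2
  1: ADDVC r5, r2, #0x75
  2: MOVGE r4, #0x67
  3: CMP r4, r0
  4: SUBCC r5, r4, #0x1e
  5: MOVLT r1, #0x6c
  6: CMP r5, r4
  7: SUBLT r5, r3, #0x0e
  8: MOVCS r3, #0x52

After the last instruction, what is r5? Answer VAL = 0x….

VAL = 0x28

0: ✓ CMP  NZCV=1001
1: · ADDVC
2: ✓ MOVGE  r4←0x67
3: ✓ CMP  NZCV=0010
4: · SUBCC
5: · MOVLT
6: ✓ CMP  NZCV=0011
7: ✓ SUBLT  r5←0x28
8: ✓ MOVCS  r3←0x52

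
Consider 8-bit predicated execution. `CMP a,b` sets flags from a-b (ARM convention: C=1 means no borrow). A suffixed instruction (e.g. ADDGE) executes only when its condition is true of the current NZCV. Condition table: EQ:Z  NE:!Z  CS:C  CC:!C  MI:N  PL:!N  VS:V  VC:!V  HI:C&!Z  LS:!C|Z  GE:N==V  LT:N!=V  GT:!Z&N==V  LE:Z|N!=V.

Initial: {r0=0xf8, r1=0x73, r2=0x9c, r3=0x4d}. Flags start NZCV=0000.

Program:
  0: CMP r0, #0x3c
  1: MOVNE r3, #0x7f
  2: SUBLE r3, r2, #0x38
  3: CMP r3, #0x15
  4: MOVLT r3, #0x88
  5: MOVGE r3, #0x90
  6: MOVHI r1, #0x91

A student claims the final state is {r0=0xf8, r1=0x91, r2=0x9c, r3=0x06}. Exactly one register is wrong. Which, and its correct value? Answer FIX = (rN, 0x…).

FIX = (r3, 0x90)

[0] flags=1010 → (cmp)
[1] flags=1010 NE?T → r3=0x7f
[2] flags=1010 LE?T → r3=0x64
[3] flags=0010 → (cmp)
[4] flags=0010 LT?F → skip
[5] flags=0010 GE?T → r3=0x90
[6] flags=0010 HI?T → r1=0x91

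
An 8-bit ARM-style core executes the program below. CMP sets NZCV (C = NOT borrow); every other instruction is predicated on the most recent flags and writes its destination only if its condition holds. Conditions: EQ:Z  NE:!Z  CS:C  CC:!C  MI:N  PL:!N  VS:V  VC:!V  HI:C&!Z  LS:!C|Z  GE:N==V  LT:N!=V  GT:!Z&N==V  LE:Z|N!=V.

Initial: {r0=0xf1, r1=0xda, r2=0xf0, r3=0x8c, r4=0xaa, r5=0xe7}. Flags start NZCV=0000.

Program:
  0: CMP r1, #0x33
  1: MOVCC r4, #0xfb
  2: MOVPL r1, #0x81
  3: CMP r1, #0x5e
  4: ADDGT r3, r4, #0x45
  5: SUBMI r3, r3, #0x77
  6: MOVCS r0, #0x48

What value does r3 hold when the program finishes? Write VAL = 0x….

VAL = 0x8c

0: ✓ CMP  NZCV=1010
1: · MOVCC
2: · MOVPL
3: ✓ CMP  NZCV=0011
4: · ADDGT
5: · SUBMI
6: ✓ MOVCS  r0←0x48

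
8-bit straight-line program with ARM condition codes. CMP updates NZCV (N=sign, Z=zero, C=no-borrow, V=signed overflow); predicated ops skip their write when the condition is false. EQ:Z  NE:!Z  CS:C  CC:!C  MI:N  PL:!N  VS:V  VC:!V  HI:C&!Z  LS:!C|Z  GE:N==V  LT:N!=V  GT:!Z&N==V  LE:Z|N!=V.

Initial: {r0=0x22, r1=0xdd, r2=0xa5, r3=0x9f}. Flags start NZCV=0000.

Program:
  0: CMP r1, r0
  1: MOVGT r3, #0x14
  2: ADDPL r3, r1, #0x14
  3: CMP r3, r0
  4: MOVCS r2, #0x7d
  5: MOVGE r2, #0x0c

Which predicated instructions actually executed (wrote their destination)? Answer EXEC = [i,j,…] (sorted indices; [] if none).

EXEC = [4]

0: ✓ CMP  NZCV=1010
1: · MOVGT
2: · ADDPL
3: ✓ CMP  NZCV=0011
4: ✓ MOVCS  r2←0x7d
5: · MOVGE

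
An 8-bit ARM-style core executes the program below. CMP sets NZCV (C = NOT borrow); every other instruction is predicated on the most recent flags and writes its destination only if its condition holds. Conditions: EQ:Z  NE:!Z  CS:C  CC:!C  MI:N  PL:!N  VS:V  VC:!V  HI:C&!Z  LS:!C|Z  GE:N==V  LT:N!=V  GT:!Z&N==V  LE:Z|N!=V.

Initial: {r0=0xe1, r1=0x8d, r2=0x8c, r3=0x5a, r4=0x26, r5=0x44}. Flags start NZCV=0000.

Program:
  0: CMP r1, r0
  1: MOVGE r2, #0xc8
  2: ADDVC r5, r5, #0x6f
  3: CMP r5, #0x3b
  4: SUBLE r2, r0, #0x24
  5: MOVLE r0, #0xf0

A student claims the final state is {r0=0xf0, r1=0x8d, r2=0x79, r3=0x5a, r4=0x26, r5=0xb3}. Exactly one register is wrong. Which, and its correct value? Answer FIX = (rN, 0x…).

0: ✓ CMP  NZCV=1000
1: · MOVGE
2: ✓ ADDVC  r5←0xb3
3: ✓ CMP  NZCV=0011
4: ✓ SUBLE  r2←0xbd
5: ✓ MOVLE  r0←0xf0

FIX = (r2, 0xbd)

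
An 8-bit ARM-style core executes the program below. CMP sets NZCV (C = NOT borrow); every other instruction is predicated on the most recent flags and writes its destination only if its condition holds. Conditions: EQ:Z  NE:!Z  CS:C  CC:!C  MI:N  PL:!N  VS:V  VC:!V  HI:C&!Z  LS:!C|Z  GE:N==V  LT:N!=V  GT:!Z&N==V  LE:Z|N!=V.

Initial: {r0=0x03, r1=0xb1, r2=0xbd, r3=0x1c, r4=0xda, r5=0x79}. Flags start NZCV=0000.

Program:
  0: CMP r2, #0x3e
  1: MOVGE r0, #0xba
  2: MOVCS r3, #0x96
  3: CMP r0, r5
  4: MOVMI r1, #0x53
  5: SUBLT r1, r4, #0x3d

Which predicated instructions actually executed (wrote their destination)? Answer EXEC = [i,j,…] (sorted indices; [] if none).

EXEC = [2,4,5]

0: ✓ CMP  NZCV=0011
1: · MOVGE
2: ✓ MOVCS  r3←0x96
3: ✓ CMP  NZCV=1000
4: ✓ MOVMI  r1←0x53
5: ✓ SUBLT  r1←0x9d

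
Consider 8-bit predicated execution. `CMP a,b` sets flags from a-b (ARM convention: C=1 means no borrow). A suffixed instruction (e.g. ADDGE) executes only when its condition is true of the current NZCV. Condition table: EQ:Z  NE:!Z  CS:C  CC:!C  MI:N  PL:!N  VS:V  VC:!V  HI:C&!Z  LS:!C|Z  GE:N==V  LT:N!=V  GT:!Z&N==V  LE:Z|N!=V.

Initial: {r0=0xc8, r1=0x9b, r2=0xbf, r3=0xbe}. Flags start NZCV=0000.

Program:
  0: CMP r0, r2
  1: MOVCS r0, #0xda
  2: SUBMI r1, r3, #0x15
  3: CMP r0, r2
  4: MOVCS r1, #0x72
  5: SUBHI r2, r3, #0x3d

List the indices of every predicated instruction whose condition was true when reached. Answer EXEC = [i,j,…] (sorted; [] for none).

0: ✓ CMP  NZCV=0010
1: ✓ MOVCS  r0←0xda
2: · SUBMI
3: ✓ CMP  NZCV=0010
4: ✓ MOVCS  r1←0x72
5: ✓ SUBHI  r2←0x81

EXEC = [1,4,5]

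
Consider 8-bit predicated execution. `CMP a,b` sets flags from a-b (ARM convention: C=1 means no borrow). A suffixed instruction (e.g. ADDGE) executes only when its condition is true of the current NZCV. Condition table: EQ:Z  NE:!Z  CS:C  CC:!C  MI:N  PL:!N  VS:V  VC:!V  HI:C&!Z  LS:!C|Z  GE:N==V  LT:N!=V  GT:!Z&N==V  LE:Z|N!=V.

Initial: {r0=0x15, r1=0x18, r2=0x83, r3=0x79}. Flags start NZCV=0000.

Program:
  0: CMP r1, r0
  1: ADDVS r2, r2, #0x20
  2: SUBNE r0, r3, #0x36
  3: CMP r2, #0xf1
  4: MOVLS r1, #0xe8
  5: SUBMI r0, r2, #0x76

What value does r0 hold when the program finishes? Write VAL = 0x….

VAL = 0x0d

[0] flags=0010 → (cmp)
[1] flags=0010 VS?F → skip
[2] flags=0010 NE?T → r0=0x43
[3] flags=1000 → (cmp)
[4] flags=1000 LS?T → r1=0xe8
[5] flags=1000 MI?T → r0=0x0d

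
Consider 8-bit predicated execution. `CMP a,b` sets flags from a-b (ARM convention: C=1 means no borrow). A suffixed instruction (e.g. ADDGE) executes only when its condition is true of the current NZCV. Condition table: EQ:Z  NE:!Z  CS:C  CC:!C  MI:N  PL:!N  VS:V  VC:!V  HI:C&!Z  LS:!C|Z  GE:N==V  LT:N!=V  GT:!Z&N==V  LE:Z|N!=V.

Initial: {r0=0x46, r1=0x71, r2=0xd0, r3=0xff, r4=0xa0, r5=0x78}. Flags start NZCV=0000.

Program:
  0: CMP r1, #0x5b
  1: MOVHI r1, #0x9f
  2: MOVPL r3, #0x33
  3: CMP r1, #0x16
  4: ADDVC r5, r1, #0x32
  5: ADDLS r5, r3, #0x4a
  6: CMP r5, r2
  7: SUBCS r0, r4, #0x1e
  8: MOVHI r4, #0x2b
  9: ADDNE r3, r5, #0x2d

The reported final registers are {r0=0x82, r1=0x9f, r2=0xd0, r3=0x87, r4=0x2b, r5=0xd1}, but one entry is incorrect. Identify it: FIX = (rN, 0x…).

FIX = (r3, 0xfe)

0: ✓ CMP  NZCV=0010
1: ✓ MOVHI  r1←0x9f
2: ✓ MOVPL  r3←0x33
3: ✓ CMP  NZCV=1010
4: ✓ ADDVC  r5←0xd1
5: · ADDLS
6: ✓ CMP  NZCV=0010
7: ✓ SUBCS  r0←0x82
8: ✓ MOVHI  r4←0x2b
9: ✓ ADDNE  r3←0xfe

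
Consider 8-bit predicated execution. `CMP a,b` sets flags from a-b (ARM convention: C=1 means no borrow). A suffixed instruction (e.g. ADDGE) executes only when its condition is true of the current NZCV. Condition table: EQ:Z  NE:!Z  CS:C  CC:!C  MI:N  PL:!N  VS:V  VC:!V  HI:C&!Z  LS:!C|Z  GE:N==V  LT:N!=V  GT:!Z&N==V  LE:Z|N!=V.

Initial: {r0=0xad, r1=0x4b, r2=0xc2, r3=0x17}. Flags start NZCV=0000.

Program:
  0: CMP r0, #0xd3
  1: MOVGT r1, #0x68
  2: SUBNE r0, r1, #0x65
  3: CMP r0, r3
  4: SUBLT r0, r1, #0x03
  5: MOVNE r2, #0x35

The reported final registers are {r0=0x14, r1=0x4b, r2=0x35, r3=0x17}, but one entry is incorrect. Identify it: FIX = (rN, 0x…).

FIX = (r0, 0x48)

0: ✓ CMP  NZCV=1000
1: · MOVGT
2: ✓ SUBNE  r0←0xe6
3: ✓ CMP  NZCV=1010
4: ✓ SUBLT  r0←0x48
5: ✓ MOVNE  r2←0x35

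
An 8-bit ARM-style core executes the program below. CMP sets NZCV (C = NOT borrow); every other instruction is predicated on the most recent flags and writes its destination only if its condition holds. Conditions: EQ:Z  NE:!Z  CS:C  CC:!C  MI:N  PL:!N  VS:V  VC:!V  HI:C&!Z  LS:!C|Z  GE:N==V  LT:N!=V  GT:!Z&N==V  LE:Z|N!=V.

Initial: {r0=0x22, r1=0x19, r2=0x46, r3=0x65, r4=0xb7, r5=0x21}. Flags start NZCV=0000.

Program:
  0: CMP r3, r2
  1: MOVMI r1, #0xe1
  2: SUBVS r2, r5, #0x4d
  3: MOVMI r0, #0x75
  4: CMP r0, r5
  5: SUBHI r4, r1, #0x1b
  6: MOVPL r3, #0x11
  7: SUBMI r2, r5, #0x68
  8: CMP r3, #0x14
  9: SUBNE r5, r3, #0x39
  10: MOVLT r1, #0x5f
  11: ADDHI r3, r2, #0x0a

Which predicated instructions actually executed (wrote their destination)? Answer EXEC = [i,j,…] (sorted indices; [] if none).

[0] flags=0010 → (cmp)
[1] flags=0010 MI?F → skip
[2] flags=0010 VS?F → skip
[3] flags=0010 MI?F → skip
[4] flags=0010 → (cmp)
[5] flags=0010 HI?T → r4=0xfe
[6] flags=0010 PL?T → r3=0x11
[7] flags=0010 MI?F → skip
[8] flags=1000 → (cmp)
[9] flags=1000 NE?T → r5=0xd8
[10] flags=1000 LT?T → r1=0x5f
[11] flags=1000 HI?F → skip

EXEC = [5,6,9,10]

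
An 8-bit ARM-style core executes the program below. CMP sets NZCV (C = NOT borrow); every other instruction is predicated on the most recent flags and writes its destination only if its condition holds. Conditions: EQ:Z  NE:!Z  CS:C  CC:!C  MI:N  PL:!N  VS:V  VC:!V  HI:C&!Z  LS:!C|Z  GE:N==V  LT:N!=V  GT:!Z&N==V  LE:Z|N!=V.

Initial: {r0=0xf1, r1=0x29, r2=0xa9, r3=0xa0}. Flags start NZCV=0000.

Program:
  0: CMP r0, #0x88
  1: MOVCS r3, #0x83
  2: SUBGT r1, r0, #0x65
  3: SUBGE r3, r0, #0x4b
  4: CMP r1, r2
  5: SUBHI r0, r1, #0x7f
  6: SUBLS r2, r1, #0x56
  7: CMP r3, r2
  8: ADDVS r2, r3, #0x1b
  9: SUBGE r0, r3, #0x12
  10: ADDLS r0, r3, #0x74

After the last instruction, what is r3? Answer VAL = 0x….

[0] flags=0010 → (cmp)
[1] flags=0010 CS?T → r3=0x83
[2] flags=0010 GT?T → r1=0x8c
[3] flags=0010 GE?T → r3=0xa6
[4] flags=1000 → (cmp)
[5] flags=1000 HI?F → skip
[6] flags=1000 LS?T → r2=0x36
[7] flags=0011 → (cmp)
[8] flags=0011 VS?T → r2=0xc1
[9] flags=0011 GE?F → skip
[10] flags=0011 LS?F → skip

VAL = 0xa6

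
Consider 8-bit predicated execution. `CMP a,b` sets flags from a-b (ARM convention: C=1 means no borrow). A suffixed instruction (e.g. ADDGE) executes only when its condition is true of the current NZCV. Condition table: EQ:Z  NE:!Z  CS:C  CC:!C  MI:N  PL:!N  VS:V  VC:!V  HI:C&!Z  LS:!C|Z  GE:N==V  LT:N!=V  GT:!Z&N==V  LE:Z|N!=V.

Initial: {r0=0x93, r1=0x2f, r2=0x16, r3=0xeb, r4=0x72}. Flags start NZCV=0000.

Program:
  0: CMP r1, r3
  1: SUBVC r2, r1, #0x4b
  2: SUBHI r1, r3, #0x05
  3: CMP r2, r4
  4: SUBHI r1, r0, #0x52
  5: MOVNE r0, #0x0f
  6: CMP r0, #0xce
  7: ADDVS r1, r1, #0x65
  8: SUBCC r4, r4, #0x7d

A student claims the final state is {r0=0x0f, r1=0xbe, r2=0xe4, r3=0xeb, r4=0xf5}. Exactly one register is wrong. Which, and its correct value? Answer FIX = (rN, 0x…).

[0] flags=0000 → (cmp)
[1] flags=0000 VC?T → r2=0xe4
[2] flags=0000 HI?F → skip
[3] flags=0011 → (cmp)
[4] flags=0011 HI?T → r1=0x41
[5] flags=0011 NE?T → r0=0x0f
[6] flags=0000 → (cmp)
[7] flags=0000 VS?F → skip
[8] flags=0000 CC?T → r4=0xf5

FIX = (r1, 0x41)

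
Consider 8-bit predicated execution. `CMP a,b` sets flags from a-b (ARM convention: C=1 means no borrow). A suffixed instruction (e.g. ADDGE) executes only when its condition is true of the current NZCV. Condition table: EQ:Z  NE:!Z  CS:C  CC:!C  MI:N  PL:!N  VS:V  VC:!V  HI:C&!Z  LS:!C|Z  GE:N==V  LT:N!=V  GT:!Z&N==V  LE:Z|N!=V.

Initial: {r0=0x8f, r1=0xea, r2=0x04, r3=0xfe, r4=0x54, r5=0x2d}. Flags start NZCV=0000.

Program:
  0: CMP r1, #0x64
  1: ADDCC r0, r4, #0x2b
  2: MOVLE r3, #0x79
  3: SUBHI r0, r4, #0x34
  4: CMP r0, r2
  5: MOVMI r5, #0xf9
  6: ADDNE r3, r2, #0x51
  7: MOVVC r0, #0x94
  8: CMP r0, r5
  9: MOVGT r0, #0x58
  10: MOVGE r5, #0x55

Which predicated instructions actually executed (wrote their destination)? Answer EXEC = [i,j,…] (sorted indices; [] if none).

0: ✓ CMP  NZCV=1010
1: · ADDCC
2: ✓ MOVLE  r3←0x79
3: ✓ SUBHI  r0←0x20
4: ✓ CMP  NZCV=0010
5: · MOVMI
6: ✓ ADDNE  r3←0x55
7: ✓ MOVVC  r0←0x94
8: ✓ CMP  NZCV=0011
9: · MOVGT
10: · MOVGE

EXEC = [2,3,6,7]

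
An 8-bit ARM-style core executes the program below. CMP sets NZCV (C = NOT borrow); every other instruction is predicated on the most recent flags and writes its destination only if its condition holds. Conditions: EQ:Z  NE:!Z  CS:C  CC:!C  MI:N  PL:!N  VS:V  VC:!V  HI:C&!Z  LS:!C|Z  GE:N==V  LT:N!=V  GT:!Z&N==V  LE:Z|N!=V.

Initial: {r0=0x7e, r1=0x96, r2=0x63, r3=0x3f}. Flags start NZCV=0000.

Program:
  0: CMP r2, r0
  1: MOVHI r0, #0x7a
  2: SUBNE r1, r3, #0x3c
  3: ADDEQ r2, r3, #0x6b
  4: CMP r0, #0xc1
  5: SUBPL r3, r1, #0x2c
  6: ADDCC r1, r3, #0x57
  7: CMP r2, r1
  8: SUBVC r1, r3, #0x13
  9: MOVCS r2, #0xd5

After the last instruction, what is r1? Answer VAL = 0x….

VAL = 0x96

0: ✓ CMP  NZCV=1000
1: · MOVHI
2: ✓ SUBNE  r1←0x03
3: · ADDEQ
4: ✓ CMP  NZCV=1001
5: · SUBPL
6: ✓ ADDCC  r1←0x96
7: ✓ CMP  NZCV=1001
8: · SUBVC
9: · MOVCS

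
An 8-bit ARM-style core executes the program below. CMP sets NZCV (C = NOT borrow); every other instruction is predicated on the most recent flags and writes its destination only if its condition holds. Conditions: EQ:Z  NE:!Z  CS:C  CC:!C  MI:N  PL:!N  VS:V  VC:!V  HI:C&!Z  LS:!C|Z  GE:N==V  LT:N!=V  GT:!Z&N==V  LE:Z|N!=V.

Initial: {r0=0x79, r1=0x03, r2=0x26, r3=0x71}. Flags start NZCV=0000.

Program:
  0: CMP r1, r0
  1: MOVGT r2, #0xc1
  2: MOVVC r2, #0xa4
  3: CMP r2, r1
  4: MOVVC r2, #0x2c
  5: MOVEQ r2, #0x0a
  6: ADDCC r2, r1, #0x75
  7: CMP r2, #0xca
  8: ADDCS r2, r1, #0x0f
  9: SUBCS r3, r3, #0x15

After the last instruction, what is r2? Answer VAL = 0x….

0: ✓ CMP  NZCV=1000
1: · MOVGT
2: ✓ MOVVC  r2←0xa4
3: ✓ CMP  NZCV=1010
4: ✓ MOVVC  r2←0x2c
5: · MOVEQ
6: · ADDCC
7: ✓ CMP  NZCV=0000
8: · ADDCS
9: · SUBCS

VAL = 0x2c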